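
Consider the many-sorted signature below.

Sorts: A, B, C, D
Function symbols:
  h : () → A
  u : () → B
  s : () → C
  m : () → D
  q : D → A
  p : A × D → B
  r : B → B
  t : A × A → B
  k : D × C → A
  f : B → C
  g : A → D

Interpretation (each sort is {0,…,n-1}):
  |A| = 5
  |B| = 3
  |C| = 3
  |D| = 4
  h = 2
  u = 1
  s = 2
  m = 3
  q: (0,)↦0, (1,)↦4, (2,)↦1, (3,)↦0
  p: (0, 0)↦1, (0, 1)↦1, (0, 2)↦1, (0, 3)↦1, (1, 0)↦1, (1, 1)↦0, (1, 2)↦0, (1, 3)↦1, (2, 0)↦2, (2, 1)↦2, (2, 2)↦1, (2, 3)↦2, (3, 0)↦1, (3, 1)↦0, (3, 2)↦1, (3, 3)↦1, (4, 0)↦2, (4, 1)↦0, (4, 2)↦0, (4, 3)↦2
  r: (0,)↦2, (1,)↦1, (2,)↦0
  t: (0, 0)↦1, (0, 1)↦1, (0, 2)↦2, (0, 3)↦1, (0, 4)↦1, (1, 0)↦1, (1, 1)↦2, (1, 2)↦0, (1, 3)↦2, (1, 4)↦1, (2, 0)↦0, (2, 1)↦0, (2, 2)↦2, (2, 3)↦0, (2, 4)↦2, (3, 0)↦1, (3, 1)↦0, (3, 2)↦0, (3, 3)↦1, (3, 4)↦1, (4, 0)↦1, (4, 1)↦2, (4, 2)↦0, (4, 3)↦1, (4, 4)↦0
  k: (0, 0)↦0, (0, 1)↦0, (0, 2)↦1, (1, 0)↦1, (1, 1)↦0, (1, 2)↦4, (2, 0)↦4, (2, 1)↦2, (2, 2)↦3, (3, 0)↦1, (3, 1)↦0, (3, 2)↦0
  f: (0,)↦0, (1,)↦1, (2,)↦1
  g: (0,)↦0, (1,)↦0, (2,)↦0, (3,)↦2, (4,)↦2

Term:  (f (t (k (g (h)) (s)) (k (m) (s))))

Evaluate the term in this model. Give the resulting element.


  h = 2
  (g (h)) = g(2,) = 0
  s = 2
  (k (g (h)) (s)) = k(0, 2) = 1
  m = 3
  s = 2
  (k (m) (s)) = k(3, 2) = 0
  (t (k (g (h)) (s)) (k (m) (s))) = t(1, 0) = 1
  (f (t (k (g (h)) (s)) (k (m) (s)))) = f(1,) = 1

value = 1


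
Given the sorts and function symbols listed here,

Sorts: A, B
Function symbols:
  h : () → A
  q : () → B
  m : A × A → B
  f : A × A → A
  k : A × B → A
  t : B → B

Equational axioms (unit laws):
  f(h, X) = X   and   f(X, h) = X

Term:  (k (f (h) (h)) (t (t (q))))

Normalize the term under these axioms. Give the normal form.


normal form = (k (h) (t (t (q))))

1. (k (f (h) (h)) (t (t (q))))  →  (k (h) (t (t (q))))


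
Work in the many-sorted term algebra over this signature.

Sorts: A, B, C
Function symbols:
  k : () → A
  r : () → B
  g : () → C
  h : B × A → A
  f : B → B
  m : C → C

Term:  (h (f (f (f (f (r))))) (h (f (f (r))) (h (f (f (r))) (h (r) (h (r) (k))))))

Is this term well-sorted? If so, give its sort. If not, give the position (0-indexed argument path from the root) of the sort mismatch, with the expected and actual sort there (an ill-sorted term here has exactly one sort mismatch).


well-sorted; sort = A

          (r) : B
        (f (r)) : B
      (f (f (r))) : B
    (f (f (f (r)))) : B
  (f (f (f (f (r))))) : B
        (r) : B
      (f (r)) : B
    (f (f (r))) : B
          (r) : B
        (f (r)) : B
      (f (f (r))) : B
        (r) : B
          (r) : B
          (k) : A
        (h (r) (k)) : A
      (h (r) (h (r) (k))) : A
    (h (f (f (r))) (h (r) (h (r) (k)))) : A
  (h (f (f (r))) (h (f (f (r))) (h (r) (h (r) (k))))) : A
(h (f (f (f (f (r))))) (h (f (f (r))) (h (f (f (r))) (h (r) (h (r) (k)))))) : A


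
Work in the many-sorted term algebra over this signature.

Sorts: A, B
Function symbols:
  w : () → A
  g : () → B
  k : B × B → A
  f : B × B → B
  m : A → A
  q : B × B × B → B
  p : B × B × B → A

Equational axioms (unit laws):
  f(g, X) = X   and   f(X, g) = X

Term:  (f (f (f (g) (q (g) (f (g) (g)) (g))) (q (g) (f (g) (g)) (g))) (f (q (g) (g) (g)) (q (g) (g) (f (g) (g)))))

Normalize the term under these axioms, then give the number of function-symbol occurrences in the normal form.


size = 19

1. (f (f (f (g) (q (g) (f (g) (g)) (g))) (q (g) (f (g) (g)) (g))) (f (q (g) (g) (g)) (q (g) (g) (f (g) (g)))))  →  (f (f (q (g) (f (g) (g)) (g)) (q (g) (f (g) (g)) (g))) (f (q (g) (g) (g)) (q (g) (g) (f (g) (g)))))
2. (f (f (q (g) (f (g) (g)) (g)) (q (g) (f (g) (g)) (g))) (f (q (g) (g) (g)) (q (g) (g) (f (g) (g)))))  →  (f (f (q (g) (g) (g)) (q (g) (f (g) (g)) (g))) (f (q (g) (g) (g)) (q (g) (g) (f (g) (g)))))
3. (f (f (q (g) (g) (g)) (q (g) (f (g) (g)) (g))) (f (q (g) (g) (g)) (q (g) (g) (f (g) (g)))))  →  (f (f (q (g) (g) (g)) (q (g) (g) (g))) (f (q (g) (g) (g)) (q (g) (g) (f (g) (g)))))
4. (f (f (q (g) (g) (g)) (q (g) (g) (g))) (f (q (g) (g) (g)) (q (g) (g) (f (g) (g)))))  →  (f (f (q (g) (g) (g)) (q (g) (g) (g))) (f (q (g) (g) (g)) (q (g) (g) (g))))
normal form: (f (f (q (g) (g) (g)) (q (g) (g) (g))) (f (q (g) (g) (g)) (q (g) (g) (g))))


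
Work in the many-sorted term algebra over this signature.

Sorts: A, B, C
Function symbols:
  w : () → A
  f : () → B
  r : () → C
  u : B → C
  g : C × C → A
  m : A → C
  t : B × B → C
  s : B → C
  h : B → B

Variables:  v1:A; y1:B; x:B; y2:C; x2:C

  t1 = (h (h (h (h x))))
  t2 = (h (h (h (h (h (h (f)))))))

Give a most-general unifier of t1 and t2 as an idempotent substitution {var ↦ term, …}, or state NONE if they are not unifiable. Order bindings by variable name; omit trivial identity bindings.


{x ↦ (h (h (f)))}


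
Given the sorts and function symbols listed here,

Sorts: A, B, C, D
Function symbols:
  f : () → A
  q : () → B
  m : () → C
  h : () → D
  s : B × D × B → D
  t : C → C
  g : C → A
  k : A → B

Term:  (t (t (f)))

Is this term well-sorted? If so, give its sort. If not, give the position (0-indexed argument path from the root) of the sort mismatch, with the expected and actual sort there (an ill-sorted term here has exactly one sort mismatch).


ill-sorted at position [0, 0]: expected C, got A

    (f) : A
  (t (f)) : ✗ arg 0 at [0, 0] has sort A, expected C


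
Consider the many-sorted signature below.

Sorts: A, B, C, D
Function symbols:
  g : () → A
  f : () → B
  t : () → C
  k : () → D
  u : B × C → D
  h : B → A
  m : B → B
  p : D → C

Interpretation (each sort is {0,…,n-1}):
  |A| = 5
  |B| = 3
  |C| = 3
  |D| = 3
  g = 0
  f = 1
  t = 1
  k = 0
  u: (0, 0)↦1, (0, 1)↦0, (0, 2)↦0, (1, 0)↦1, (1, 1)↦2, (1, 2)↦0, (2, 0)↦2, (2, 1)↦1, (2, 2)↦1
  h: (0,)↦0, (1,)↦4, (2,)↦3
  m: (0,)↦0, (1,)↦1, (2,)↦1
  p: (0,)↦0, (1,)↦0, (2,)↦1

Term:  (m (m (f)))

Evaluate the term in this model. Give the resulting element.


value = 1

  f = 1
  (m (f)) = m(1,) = 1
  (m (m (f))) = m(1,) = 1


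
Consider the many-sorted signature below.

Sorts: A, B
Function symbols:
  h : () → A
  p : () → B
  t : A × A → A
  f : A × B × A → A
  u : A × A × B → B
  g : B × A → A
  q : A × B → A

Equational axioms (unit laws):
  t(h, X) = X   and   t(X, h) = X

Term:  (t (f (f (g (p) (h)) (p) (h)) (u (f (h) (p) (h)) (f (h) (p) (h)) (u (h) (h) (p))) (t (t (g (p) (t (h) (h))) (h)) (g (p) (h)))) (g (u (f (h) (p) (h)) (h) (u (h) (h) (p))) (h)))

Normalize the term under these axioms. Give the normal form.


normal form = (t (f (f (g (p) (h)) (p) (h)) (u (f (h) (p) (h)) (f (h) (p) (h)) (u (h) (h) (p))) (t (g (p) (h)) (g (p) (h)))) (g (u (f (h) (p) (h)) (h) (u (h) (h) (p))) (h)))

1. (t (f (f (g (p) (h)) (p) (h)) (u (f (h) (p) (h)) (f (h) (p) (h)) (u (h) (h) (p))) (t (t (g (p) (t (h) (h))) (h)) (g (p) (h)))) (g (u (f (h) (p) (h)) (h) (u (h) (h) (p))) (h)))  →  (t (f (f (g (p) (h)) (p) (h)) (u (f (h) (p) (h)) (f (h) (p) (h)) (u (h) (h) (p))) (t (g (p) (t (h) (h))) (g (p) (h)))) (g (u (f (h) (p) (h)) (h) (u (h) (h) (p))) (h)))
2. (t (f (f (g (p) (h)) (p) (h)) (u (f (h) (p) (h)) (f (h) (p) (h)) (u (h) (h) (p))) (t (g (p) (t (h) (h))) (g (p) (h)))) (g (u (f (h) (p) (h)) (h) (u (h) (h) (p))) (h)))  →  (t (f (f (g (p) (h)) (p) (h)) (u (f (h) (p) (h)) (f (h) (p) (h)) (u (h) (h) (p))) (t (g (p) (h)) (g (p) (h)))) (g (u (f (h) (p) (h)) (h) (u (h) (h) (p))) (h)))


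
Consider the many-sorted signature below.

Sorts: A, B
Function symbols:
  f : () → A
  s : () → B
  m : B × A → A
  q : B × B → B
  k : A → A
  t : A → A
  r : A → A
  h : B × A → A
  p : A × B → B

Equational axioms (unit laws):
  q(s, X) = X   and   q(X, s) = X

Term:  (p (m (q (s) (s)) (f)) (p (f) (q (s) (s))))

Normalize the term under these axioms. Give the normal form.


normal form = (p (m (s) (f)) (p (f) (s)))

1. (p (m (q (s) (s)) (f)) (p (f) (q (s) (s))))  →  (p (m (s) (f)) (p (f) (q (s) (s))))
2. (p (m (s) (f)) (p (f) (q (s) (s))))  →  (p (m (s) (f)) (p (f) (s)))


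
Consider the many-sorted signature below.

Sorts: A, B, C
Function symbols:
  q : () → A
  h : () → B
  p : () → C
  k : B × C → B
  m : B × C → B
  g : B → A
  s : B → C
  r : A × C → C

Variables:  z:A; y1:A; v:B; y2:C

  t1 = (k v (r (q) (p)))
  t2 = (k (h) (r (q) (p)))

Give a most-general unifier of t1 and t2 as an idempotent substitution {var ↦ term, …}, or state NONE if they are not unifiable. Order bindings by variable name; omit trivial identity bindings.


{v ↦ (h)}


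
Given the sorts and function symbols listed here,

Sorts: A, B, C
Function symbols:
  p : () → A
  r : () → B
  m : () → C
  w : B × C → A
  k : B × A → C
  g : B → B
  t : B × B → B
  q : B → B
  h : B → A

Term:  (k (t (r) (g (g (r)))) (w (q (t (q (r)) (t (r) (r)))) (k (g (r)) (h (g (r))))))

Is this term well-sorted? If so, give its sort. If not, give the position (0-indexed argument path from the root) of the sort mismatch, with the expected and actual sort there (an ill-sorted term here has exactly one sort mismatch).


well-sorted; sort = C

    (r) : B
        (r) : B
      (g (r)) : B
    (g (g (r))) : B
  (t (r) (g (g (r)))) : B
          (r) : B
        (q (r)) : B
          (r) : B
          (r) : B
        (t (r) (r)) : B
      (t (q (r)) (t (r) (r))) : B
    (q (t (q (r)) (t (r) (r)))) : B
        (r) : B
      (g (r)) : B
          (r) : B
        (g (r)) : B
      (h (g (r))) : A
    (k (g (r)) (h (g (r)))) : C
  (w (q (t (q (r)) (t (r) (r)))) (k (g (r)) (h (g (r))))) : A
(k (t (r) (g (g (r)))) (w (q (t (q (r)) (t (r) (r)))) (k (g (r)) (h (g (r)))))) : C


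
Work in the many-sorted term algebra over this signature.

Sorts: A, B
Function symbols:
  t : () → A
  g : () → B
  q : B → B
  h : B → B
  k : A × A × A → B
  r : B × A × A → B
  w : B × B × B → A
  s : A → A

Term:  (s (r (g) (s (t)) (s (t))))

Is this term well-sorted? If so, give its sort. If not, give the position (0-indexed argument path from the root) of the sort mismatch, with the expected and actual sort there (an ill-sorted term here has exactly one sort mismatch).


ill-sorted at position [0]: expected A, got B

    (g) : B
      (t) : A
    (s (t)) : A
      (t) : A
    (s (t)) : A
  (r (g) (s (t)) (s (t))) : B
(s (r (g) (s (t)) (s (t)))) : ✗ arg 0 at [0] has sort B, expected A


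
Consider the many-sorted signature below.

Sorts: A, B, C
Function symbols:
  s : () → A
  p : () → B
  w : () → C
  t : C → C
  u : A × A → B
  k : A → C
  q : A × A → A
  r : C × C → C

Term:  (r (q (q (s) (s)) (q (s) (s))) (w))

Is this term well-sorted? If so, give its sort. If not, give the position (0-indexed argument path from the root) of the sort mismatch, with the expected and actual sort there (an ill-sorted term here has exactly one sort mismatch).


ill-sorted at position [0]: expected C, got A

      (s) : A
      (s) : A
    (q (s) (s)) : A
      (s) : A
      (s) : A
    (q (s) (s)) : A
  (q (q (s) (s)) (q (s) (s))) : A
  (w) : C
(r (q (q (s) (s)) (q (s) (s))) (w)) : ✗ arg 0 at [0] has sort A, expected C


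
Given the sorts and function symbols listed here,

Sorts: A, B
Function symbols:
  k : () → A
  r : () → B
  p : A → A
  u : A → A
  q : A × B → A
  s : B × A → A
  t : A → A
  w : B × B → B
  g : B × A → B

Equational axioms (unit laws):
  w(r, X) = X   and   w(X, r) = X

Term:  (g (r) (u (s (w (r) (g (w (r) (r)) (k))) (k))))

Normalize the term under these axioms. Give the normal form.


1. (g (r) (u (s (w (r) (g (w (r) (r)) (k))) (k))))  →  (g (r) (u (s (g (w (r) (r)) (k)) (k))))
2. (g (r) (u (s (g (w (r) (r)) (k)) (k))))  →  (g (r) (u (s (g (r) (k)) (k))))

normal form = (g (r) (u (s (g (r) (k)) (k))))


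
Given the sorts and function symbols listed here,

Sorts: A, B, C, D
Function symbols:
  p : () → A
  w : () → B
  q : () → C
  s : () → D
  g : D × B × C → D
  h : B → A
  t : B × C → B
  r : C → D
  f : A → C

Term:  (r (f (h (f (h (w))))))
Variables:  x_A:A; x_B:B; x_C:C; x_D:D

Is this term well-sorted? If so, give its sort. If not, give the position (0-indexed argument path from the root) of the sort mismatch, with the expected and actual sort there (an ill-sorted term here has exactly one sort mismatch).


ill-sorted at position [0, 0, 0]: expected B, got C

          (w) : B
        (h (w)) : A
      (f (h (w))) : C
    (h (f (h (w)))) : ✗ arg 0 at [0, 0, 0] has sort C, expected B


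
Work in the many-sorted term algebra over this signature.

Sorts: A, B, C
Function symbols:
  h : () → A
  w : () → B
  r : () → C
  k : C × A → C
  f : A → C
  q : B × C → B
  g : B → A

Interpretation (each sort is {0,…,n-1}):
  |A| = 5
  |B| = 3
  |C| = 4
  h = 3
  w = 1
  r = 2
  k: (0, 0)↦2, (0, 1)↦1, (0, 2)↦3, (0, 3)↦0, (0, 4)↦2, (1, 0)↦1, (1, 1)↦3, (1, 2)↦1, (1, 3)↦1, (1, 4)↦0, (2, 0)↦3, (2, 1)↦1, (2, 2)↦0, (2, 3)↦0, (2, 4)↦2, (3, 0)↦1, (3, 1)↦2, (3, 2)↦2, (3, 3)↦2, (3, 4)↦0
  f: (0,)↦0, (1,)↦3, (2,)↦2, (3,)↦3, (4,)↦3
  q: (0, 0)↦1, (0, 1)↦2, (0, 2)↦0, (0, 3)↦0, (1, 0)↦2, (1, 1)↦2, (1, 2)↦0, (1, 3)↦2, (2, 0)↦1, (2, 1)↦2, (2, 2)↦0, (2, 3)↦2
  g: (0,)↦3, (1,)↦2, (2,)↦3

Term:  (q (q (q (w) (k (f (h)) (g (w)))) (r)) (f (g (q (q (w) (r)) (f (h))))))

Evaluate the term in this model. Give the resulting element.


value = 0

  w = 1
  h = 3
  (f (h)) = f(3,) = 3
  w = 1
  (g (w)) = g(1,) = 2
  (k (f (h)) (g (w))) = k(3, 2) = 2
  (q (w) (k (f (h)) (g (w)))) = q(1, 2) = 0
  r = 2
  (q (q (w) (k (f (h)) (g (w)))) (r)) = q(0, 2) = 0
  w = 1
  r = 2
  (q (w) (r)) = q(1, 2) = 0
  h = 3
  (f (h)) = f(3,) = 3
  (q (q (w) (r)) (f (h))) = q(0, 3) = 0
  (g (q (q (w) (r)) (f (h)))) = g(0,) = 3
  (f (g (q (q (w) (r)) (f (h))))) = f(3,) = 3
  (q (q (q (w) (k (f (h)) (g (w)))) (r)) (f (g (q (q (w) (r)) (f (h)))))) = q(0, 3) = 0


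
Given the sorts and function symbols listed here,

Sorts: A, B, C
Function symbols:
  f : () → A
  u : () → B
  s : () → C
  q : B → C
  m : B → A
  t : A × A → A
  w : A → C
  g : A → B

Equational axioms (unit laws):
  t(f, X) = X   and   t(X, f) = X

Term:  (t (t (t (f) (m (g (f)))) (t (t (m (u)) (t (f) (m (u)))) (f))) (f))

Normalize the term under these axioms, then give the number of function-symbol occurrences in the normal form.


1. (t (t (t (f) (m (g (f)))) (t (t (m (u)) (t (f) (m (u)))) (f))) (f))  →  (t (t (f) (m (g (f)))) (t (t (m (u)) (t (f) (m (u)))) (f)))
2. (t (t (f) (m (g (f)))) (t (t (m (u)) (t (f) (m (u)))) (f)))  →  (t (m (g (f))) (t (t (m (u)) (t (f) (m (u)))) (f)))
3. (t (m (g (f))) (t (t (m (u)) (t (f) (m (u)))) (f)))  →  (t (m (g (f))) (t (m (u)) (t (f) (m (u)))))
4. (t (m (g (f))) (t (m (u)) (t (f) (m (u)))))  →  (t (m (g (f))) (t (m (u)) (m (u))))
normal form: (t (m (g (f))) (t (m (u)) (m (u))))

size = 9


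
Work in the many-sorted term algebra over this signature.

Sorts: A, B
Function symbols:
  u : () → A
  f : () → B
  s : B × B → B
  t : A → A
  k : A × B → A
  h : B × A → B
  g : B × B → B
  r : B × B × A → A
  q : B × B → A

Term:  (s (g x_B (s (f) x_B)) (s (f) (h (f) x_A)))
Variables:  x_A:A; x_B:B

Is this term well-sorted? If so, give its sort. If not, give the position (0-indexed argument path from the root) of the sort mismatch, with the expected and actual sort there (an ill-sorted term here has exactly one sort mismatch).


    x_B : B
      (f) : B
      x_B : B
    (s (f) x_B) : B
  (g x_B (s (f) x_B)) : B
    (f) : B
      (f) : B
      x_A : A
    (h (f) x_A) : B
  (s (f) (h (f) x_A)) : B
(s (g x_B (s (f) x_B)) (s (f) (h (f) x_A))) : B

well-sorted; sort = B


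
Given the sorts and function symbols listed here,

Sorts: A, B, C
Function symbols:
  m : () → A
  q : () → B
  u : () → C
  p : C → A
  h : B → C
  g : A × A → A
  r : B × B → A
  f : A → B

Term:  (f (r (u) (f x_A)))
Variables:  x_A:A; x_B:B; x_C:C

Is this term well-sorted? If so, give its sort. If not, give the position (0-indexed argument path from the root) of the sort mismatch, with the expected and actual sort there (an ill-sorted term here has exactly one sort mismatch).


ill-sorted at position [0, 0]: expected B, got C

    (u) : C
      x_A : A
    (f x_A) : B
  (r (u) (f x_A)) : ✗ arg 0 at [0, 0] has sort C, expected B


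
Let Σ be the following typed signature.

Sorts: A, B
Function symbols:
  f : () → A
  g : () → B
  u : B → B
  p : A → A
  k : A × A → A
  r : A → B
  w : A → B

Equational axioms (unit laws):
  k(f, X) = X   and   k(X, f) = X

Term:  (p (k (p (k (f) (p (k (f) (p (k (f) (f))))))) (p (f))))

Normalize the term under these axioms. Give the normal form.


normal form = (p (k (p (p (p (f)))) (p (f))))

1. (p (k (p (k (f) (p (k (f) (p (k (f) (f))))))) (p (f))))  →  (p (k (p (p (k (f) (p (k (f) (f)))))) (p (f))))
2. (p (k (p (p (k (f) (p (k (f) (f)))))) (p (f))))  →  (p (k (p (p (p (k (f) (f))))) (p (f))))
3. (p (k (p (p (p (k (f) (f))))) (p (f))))  →  (p (k (p (p (p (f)))) (p (f))))


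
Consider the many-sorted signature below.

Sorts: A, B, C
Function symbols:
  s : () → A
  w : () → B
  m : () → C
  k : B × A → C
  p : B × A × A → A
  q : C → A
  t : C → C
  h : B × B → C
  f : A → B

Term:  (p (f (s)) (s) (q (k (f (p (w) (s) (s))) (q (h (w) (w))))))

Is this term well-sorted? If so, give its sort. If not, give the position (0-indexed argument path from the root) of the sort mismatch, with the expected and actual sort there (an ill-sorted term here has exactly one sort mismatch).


well-sorted; sort = A

    (s) : A
  (f (s)) : B
  (s) : A
          (w) : B
          (s) : A
          (s) : A
        (p (w) (s) (s)) : A
      (f (p (w) (s) (s))) : B
          (w) : B
          (w) : B
        (h (w) (w)) : C
      (q (h (w) (w))) : A
    (k (f (p (w) (s) (s))) (q (h (w) (w)))) : C
  (q (k (f (p (w) (s) (s))) (q (h (w) (w))))) : A
(p (f (s)) (s) (q (k (f (p (w) (s) (s))) (q (h (w) (w)))))) : A


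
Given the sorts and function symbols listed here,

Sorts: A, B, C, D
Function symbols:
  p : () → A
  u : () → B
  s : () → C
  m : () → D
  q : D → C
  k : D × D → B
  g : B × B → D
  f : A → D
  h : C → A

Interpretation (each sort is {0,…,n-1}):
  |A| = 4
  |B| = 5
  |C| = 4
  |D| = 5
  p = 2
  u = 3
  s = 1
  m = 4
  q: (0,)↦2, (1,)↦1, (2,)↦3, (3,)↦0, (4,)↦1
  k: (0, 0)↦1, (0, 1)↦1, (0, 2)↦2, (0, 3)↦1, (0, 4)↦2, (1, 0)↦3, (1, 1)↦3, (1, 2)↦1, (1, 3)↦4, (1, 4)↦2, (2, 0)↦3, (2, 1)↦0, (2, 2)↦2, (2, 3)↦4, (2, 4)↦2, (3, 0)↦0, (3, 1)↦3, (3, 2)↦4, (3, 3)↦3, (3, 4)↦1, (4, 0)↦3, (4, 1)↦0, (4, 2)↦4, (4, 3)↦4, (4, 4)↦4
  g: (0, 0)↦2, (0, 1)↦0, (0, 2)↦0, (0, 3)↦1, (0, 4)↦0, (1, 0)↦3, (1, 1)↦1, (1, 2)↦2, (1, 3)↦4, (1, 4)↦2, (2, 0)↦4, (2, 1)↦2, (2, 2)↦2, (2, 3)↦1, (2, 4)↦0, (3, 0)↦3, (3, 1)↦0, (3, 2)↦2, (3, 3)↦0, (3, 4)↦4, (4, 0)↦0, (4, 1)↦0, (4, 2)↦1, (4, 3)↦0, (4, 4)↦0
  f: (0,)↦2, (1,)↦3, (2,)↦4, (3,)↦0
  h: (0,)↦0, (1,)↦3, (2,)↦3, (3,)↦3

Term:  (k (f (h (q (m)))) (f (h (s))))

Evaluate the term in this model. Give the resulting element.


value = 1

  m = 4
  (q (m)) = q(4,) = 1
  (h (q (m))) = h(1,) = 3
  (f (h (q (m)))) = f(3,) = 0
  s = 1
  (h (s)) = h(1,) = 3
  (f (h (s))) = f(3,) = 0
  (k (f (h (q (m)))) (f (h (s)))) = k(0, 0) = 1


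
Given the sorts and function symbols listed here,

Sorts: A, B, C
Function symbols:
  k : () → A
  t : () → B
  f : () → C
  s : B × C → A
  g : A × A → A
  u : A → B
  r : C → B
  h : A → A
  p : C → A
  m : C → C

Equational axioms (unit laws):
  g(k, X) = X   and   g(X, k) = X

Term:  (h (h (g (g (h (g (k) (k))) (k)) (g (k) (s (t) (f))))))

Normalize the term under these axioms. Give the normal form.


1. (h (h (g (g (h (g (k) (k))) (k)) (g (k) (s (t) (f))))))  →  (h (h (g (h (g (k) (k))) (g (k) (s (t) (f))))))
2. (h (h (g (h (g (k) (k))) (g (k) (s (t) (f))))))  →  (h (h (g (h (k)) (g (k) (s (t) (f))))))
3. (h (h (g (h (k)) (g (k) (s (t) (f))))))  →  (h (h (g (h (k)) (s (t) (f)))))

normal form = (h (h (g (h (k)) (s (t) (f)))))


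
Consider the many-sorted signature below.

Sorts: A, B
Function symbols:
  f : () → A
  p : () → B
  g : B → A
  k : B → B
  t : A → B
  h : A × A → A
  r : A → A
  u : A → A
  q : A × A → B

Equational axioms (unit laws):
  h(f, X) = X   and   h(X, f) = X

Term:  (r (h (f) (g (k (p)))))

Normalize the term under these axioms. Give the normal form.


normal form = (r (g (k (p))))

1. (r (h (f) (g (k (p)))))  →  (r (g (k (p))))


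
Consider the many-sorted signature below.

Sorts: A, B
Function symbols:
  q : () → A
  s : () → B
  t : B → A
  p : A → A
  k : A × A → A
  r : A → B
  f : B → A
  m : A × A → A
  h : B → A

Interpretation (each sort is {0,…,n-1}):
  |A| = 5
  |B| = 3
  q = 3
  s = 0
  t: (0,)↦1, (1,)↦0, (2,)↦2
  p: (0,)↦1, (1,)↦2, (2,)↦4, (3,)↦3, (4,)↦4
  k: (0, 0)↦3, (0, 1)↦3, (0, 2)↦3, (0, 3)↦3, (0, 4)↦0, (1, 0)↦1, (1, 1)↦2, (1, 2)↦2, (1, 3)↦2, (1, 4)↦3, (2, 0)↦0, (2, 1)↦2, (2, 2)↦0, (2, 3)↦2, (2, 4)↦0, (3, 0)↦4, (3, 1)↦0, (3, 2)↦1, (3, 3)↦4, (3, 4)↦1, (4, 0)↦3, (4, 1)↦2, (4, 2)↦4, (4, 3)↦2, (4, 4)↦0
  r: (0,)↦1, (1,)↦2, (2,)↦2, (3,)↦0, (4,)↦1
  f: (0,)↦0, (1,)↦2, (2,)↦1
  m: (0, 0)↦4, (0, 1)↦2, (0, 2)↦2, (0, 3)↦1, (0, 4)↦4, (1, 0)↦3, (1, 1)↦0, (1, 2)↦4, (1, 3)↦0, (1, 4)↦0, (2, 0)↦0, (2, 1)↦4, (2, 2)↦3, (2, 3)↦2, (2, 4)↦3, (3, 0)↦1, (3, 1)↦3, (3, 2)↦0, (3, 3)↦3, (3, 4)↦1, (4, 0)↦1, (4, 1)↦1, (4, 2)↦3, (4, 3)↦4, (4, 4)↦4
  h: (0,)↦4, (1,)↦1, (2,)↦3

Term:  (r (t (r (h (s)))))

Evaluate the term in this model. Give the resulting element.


value = 1

  s = 0
  (h (s)) = h(0,) = 4
  (r (h (s))) = r(4,) = 1
  (t (r (h (s)))) = t(1,) = 0
  (r (t (r (h (s))))) = r(0,) = 1


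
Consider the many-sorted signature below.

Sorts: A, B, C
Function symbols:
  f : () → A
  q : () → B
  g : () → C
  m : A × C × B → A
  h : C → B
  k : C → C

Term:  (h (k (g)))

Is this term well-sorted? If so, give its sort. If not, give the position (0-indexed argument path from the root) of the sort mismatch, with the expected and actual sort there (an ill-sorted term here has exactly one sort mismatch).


well-sorted; sort = B

    (g) : C
  (k (g)) : C
(h (k (g))) : B


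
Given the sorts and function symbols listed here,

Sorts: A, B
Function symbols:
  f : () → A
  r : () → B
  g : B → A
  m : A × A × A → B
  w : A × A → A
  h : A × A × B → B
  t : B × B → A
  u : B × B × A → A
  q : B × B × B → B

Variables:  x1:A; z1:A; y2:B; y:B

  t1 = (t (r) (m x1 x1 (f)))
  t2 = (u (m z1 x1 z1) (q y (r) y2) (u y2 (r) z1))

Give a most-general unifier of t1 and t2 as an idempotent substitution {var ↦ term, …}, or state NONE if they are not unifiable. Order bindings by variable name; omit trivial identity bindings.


NONE (not unifiable)

head clash or occurs-check failure — not unifiable


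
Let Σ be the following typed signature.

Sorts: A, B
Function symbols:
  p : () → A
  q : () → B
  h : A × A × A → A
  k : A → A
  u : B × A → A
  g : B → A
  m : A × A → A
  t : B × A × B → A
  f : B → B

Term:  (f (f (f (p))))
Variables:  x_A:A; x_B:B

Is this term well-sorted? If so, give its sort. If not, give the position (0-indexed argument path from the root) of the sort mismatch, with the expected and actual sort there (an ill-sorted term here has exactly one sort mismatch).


ill-sorted at position [0, 0, 0]: expected B, got A

      (p) : A
    (f (p)) : ✗ arg 0 at [0, 0, 0] has sort A, expected B


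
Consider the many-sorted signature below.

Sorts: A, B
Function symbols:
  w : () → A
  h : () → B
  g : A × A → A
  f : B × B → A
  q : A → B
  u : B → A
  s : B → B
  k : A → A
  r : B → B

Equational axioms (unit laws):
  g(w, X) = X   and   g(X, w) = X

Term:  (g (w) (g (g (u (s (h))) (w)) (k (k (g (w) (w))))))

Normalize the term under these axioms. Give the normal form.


1. (g (w) (g (g (u (s (h))) (w)) (k (k (g (w) (w))))))  →  (g (g (u (s (h))) (w)) (k (k (g (w) (w)))))
2. (g (g (u (s (h))) (w)) (k (k (g (w) (w)))))  →  (g (u (s (h))) (k (k (g (w) (w)))))
3. (g (u (s (h))) (k (k (g (w) (w)))))  →  (g (u (s (h))) (k (k (w))))

normal form = (g (u (s (h))) (k (k (w))))


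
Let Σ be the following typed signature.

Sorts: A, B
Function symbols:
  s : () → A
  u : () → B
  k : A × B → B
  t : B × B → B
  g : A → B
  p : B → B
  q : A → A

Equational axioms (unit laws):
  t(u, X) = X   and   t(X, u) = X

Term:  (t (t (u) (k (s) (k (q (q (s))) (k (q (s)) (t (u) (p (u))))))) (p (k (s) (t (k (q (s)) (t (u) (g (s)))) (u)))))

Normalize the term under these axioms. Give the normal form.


1. (t (t (u) (k (s) (k (q (q (s))) (k (q (s)) (t (u) (p (u))))))) (p (k (s) (t (k (q (s)) (t (u) (g (s)))) (u)))))  →  (t (k (s) (k (q (q (s))) (k (q (s)) (t (u) (p (u)))))) (p (k (s) (t (k (q (s)) (t (u) (g (s)))) (u)))))
2. (t (k (s) (k (q (q (s))) (k (q (s)) (t (u) (p (u)))))) (p (k (s) (t (k (q (s)) (t (u) (g (s)))) (u)))))  →  (t (k (s) (k (q (q (s))) (k (q (s)) (p (u))))) (p (k (s) (t (k (q (s)) (t (u) (g (s)))) (u)))))
3. (t (k (s) (k (q (q (s))) (k (q (s)) (p (u))))) (p (k (s) (t (k (q (s)) (t (u) (g (s)))) (u)))))  →  (t (k (s) (k (q (q (s))) (k (q (s)) (p (u))))) (p (k (s) (k (q (s)) (t (u) (g (s)))))))
4. (t (k (s) (k (q (q (s))) (k (q (s)) (p (u))))) (p (k (s) (k (q (s)) (t (u) (g (s)))))))  →  (t (k (s) (k (q (q (s))) (k (q (s)) (p (u))))) (p (k (s) (k (q (s)) (g (s))))))

normal form = (t (k (s) (k (q (q (s))) (k (q (s)) (p (u))))) (p (k (s) (k (q (s)) (g (s))))))


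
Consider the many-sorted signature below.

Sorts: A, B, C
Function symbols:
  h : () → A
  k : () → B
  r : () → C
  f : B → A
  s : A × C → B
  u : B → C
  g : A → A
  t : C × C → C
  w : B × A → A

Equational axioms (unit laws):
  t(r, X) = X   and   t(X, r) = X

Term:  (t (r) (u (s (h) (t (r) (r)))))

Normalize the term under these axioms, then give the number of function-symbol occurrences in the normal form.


1. (t (r) (u (s (h) (t (r) (r)))))  →  (u (s (h) (t (r) (r))))
2. (u (s (h) (t (r) (r))))  →  (u (s (h) (r)))
normal form: (u (s (h) (r)))

size = 4


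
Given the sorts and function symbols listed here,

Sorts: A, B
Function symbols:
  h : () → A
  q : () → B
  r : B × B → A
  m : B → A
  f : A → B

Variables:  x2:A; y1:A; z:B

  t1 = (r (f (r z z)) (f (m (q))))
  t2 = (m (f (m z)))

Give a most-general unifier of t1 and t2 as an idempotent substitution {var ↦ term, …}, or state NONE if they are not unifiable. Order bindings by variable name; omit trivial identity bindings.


head clash or occurs-check failure — not unifiable

NONE (not unifiable)


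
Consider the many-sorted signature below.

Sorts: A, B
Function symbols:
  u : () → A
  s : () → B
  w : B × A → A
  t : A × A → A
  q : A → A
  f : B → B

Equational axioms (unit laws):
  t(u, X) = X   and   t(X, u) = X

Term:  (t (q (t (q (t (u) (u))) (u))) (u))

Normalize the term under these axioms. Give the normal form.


normal form = (q (q (u)))

1. (t (q (t (q (t (u) (u))) (u))) (u))  →  (q (t (q (t (u) (u))) (u)))
2. (q (t (q (t (u) (u))) (u)))  →  (q (q (t (u) (u))))
3. (q (q (t (u) (u))))  →  (q (q (u)))


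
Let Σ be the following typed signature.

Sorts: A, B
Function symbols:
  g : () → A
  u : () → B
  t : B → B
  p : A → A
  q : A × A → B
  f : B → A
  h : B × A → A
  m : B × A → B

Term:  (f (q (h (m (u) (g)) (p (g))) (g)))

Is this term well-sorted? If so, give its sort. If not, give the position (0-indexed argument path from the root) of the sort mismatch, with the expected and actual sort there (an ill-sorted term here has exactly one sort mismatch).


        (u) : B
        (g) : A
      (m (u) (g)) : B
        (g) : A
      (p (g)) : A
    (h (m (u) (g)) (p (g))) : A
    (g) : A
  (q (h (m (u) (g)) (p (g))) (g)) : B
(f (q (h (m (u) (g)) (p (g))) (g))) : A

well-sorted; sort = A


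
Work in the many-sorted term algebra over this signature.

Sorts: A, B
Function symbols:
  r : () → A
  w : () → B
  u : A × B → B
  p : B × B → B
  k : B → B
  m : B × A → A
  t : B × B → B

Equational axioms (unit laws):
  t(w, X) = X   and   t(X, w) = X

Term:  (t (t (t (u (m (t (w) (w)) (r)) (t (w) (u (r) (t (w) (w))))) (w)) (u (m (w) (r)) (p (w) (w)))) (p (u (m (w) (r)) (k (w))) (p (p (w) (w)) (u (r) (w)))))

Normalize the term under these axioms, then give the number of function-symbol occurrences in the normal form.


size = 30

1. (t (t (t (u (m (t (w) (w)) (r)) (t (w) (u (r) (t (w) (w))))) (w)) (u (m (w) (r)) (p (w) (w)))) (p (u (m (w) (r)) (k (w))) (p (p (w) (w)) (u (r) (w)))))  →  (t (t (u (m (t (w) (w)) (r)) (t (w) (u (r) (t (w) (w))))) (u (m (w) (r)) (p (w) (w)))) (p (u (m (w) (r)) (k (w))) (p (p (w) (w)) (u (r) (w)))))
2. (t (t (u (m (t (w) (w)) (r)) (t (w) (u (r) (t (w) (w))))) (u (m (w) (r)) (p (w) (w)))) (p (u (m (w) (r)) (k (w))) (p (p (w) (w)) (u (r) (w)))))  →  (t (t (u (m (w) (r)) (t (w) (u (r) (t (w) (w))))) (u (m (w) (r)) (p (w) (w)))) (p (u (m (w) (r)) (k (w))) (p (p (w) (w)) (u (r) (w)))))
3. (t (t (u (m (w) (r)) (t (w) (u (r) (t (w) (w))))) (u (m (w) (r)) (p (w) (w)))) (p (u (m (w) (r)) (k (w))) (p (p (w) (w)) (u (r) (w)))))  →  (t (t (u (m (w) (r)) (u (r) (t (w) (w)))) (u (m (w) (r)) (p (w) (w)))) (p (u (m (w) (r)) (k (w))) (p (p (w) (w)) (u (r) (w)))))
4. (t (t (u (m (w) (r)) (u (r) (t (w) (w)))) (u (m (w) (r)) (p (w) (w)))) (p (u (m (w) (r)) (k (w))) (p (p (w) (w)) (u (r) (w)))))  →  (t (t (u (m (w) (r)) (u (r) (w))) (u (m (w) (r)) (p (w) (w)))) (p (u (m (w) (r)) (k (w))) (p (p (w) (w)) (u (r) (w)))))
normal form: (t (t (u (m (w) (r)) (u (r) (w))) (u (m (w) (r)) (p (w) (w)))) (p (u (m (w) (r)) (k (w))) (p (p (w) (w)) (u (r) (w)))))


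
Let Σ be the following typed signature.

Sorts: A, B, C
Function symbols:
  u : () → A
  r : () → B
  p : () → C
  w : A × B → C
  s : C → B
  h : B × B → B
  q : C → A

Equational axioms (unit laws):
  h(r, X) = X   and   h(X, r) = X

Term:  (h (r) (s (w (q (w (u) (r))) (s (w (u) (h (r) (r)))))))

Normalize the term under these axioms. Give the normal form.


normal form = (s (w (q (w (u) (r))) (s (w (u) (r)))))

1. (h (r) (s (w (q (w (u) (r))) (s (w (u) (h (r) (r)))))))  →  (s (w (q (w (u) (r))) (s (w (u) (h (r) (r))))))
2. (s (w (q (w (u) (r))) (s (w (u) (h (r) (r))))))  →  (s (w (q (w (u) (r))) (s (w (u) (r)))))


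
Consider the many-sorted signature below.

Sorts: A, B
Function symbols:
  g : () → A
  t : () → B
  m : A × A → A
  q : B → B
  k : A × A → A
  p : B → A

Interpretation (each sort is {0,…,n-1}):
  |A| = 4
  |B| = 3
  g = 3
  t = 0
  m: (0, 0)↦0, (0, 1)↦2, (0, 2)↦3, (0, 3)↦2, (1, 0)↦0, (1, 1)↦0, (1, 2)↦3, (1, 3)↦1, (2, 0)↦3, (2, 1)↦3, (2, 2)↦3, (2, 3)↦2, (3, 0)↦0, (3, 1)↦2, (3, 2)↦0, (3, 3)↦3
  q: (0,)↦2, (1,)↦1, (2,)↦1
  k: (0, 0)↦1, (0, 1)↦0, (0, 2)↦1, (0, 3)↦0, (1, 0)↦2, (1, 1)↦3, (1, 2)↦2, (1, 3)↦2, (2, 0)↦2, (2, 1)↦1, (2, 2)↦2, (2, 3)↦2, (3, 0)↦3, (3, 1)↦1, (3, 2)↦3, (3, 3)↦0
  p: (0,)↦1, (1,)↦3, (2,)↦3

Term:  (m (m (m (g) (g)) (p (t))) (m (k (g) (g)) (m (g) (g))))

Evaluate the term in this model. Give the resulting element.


value = 3

  g = 3
  g = 3
  (m (g) (g)) = m(3, 3) = 3
  t = 0
  (p (t)) = p(0,) = 1
  (m (m (g) (g)) (p (t))) = m(3, 1) = 2
  g = 3
  g = 3
  (k (g) (g)) = k(3, 3) = 0
  g = 3
  g = 3
  (m (g) (g)) = m(3, 3) = 3
  (m (k (g) (g)) (m (g) (g))) = m(0, 3) = 2
  (m (m (m (g) (g)) (p (t))) (m (k (g) (g)) (m (g) (g)))) = m(2, 2) = 3


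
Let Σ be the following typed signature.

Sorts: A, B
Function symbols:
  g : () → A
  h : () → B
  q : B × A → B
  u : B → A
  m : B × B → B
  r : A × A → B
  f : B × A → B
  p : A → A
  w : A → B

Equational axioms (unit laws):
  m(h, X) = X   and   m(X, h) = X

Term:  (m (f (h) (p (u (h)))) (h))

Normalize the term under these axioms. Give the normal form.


1. (m (f (h) (p (u (h)))) (h))  →  (f (h) (p (u (h))))

normal form = (f (h) (p (u (h))))


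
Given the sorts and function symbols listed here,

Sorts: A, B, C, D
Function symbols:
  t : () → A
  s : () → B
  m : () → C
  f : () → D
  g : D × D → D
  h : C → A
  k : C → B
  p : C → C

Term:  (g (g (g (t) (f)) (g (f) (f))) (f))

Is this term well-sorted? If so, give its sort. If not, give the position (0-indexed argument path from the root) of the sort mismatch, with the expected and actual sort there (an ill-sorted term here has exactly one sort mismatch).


      (t) : A
      (f) : D
    (g (t) (f)) : ✗ arg 0 at [0, 0, 0] has sort A, expected D
      (f) : D
      (f) : D
    (g (f) (f)) : D
  (f) : D

ill-sorted at position [0, 0, 0]: expected D, got A


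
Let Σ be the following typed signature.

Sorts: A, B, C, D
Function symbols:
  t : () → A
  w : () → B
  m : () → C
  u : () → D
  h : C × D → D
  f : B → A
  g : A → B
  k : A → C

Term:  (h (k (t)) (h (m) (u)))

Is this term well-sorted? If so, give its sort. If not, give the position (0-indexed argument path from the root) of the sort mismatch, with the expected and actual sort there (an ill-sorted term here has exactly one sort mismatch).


well-sorted; sort = D

    (t) : A
  (k (t)) : C
    (m) : C
    (u) : D
  (h (m) (u)) : D
(h (k (t)) (h (m) (u))) : D


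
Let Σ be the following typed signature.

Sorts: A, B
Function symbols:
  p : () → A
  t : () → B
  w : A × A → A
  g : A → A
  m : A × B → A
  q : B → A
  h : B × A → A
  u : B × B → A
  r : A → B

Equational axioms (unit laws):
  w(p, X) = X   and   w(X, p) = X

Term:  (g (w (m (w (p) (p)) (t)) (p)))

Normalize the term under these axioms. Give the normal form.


normal form = (g (m (p) (t)))

1. (g (w (m (w (p) (p)) (t)) (p)))  →  (g (m (w (p) (p)) (t)))
2. (g (m (w (p) (p)) (t)))  →  (g (m (p) (t)))


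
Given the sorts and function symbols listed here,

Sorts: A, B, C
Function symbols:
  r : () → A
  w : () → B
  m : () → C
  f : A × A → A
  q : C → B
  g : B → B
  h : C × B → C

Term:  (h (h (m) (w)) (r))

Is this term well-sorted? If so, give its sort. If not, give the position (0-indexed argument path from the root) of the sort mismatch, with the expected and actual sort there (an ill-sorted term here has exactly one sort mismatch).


ill-sorted at position [1]: expected B, got A

    (m) : C
    (w) : B
  (h (m) (w)) : C
  (r) : A
(h (h (m) (w)) (r)) : ✗ arg 1 at [1] has sort A, expected B


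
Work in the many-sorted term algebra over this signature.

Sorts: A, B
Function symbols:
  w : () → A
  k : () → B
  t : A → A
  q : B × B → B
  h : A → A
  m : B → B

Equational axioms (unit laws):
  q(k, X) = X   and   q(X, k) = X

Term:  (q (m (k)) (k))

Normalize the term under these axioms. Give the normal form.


1. (q (m (k)) (k))  →  (m (k))

normal form = (m (k))


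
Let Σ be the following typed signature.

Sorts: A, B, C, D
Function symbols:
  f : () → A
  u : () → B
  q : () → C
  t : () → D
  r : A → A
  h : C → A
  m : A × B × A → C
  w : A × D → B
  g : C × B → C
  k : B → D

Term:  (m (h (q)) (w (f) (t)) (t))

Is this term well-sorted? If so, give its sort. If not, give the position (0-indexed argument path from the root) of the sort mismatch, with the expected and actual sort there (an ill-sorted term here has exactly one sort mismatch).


    (q) : C
  (h (q)) : A
    (f) : A
    (t) : D
  (w (f) (t)) : B
  (t) : D
(m (h (q)) (w (f) (t)) (t)) : ✗ arg 2 at [2] has sort D, expected A

ill-sorted at position [2]: expected A, got D


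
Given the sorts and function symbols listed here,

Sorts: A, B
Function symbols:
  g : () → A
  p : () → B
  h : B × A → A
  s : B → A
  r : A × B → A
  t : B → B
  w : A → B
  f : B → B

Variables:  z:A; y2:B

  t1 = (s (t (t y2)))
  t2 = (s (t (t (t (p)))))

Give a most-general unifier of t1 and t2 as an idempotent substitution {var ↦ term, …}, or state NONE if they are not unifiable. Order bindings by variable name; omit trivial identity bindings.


{y2 ↦ (t (p))}


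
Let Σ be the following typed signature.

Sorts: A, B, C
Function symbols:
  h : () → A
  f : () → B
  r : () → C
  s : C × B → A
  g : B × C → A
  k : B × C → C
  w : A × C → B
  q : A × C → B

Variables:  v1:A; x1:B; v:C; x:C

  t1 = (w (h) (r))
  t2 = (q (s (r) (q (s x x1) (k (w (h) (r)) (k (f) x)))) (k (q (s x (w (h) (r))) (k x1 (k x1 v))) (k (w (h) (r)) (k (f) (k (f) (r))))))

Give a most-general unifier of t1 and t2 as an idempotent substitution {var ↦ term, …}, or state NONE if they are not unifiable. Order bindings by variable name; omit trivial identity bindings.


head clash or occurs-check failure — not unifiable

NONE (not unifiable)


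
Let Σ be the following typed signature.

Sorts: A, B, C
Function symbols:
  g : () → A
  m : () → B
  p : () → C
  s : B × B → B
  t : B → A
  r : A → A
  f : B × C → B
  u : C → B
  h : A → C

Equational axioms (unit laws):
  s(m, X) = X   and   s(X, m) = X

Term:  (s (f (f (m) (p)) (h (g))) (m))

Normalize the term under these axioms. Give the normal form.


1. (s (f (f (m) (p)) (h (g))) (m))  →  (f (f (m) (p)) (h (g)))

normal form = (f (f (m) (p)) (h (g)))


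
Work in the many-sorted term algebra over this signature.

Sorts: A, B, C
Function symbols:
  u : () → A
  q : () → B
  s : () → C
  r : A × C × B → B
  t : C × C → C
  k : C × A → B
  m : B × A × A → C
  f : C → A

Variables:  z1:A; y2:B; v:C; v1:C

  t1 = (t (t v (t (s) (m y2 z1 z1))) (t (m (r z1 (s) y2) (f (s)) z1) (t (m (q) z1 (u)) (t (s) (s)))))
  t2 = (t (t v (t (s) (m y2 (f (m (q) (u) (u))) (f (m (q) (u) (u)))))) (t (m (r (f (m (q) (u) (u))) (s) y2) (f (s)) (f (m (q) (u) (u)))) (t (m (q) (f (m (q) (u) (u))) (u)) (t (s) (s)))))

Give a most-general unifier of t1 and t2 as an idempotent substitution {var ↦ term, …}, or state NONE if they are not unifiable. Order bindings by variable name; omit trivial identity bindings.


{z1 ↦ (f (m (q) (u) (u)))}


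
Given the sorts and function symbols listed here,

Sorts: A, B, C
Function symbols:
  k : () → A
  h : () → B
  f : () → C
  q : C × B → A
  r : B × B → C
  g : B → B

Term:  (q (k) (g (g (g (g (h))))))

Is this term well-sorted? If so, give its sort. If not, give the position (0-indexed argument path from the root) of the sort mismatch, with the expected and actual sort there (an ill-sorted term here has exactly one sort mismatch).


ill-sorted at position [0]: expected C, got A

  (k) : A
          (h) : B
        (g (h)) : B
      (g (g (h))) : B
    (g (g (g (h)))) : B
  (g (g (g (g (h))))) : B
(q (k) (g (g (g (g (h)))))) : ✗ arg 0 at [0] has sort A, expected C


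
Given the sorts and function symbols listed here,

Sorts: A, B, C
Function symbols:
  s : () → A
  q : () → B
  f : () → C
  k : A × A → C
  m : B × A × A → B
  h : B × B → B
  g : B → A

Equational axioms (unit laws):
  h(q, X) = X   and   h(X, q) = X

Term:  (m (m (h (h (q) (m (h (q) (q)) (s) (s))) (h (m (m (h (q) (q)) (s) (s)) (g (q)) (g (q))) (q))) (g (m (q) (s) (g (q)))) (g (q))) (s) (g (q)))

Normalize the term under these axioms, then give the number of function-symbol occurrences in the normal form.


size = 27

1. (m (m (h (h (q) (m (h (q) (q)) (s) (s))) (h (m (m (h (q) (q)) (s) (s)) (g (q)) (g (q))) (q))) (g (m (q) (s) (g (q)))) (g (q))) (s) (g (q)))  →  (m (m (h (m (h (q) (q)) (s) (s)) (h (m (m (h (q) (q)) (s) (s)) (g (q)) (g (q))) (q))) (g (m (q) (s) (g (q)))) (g (q))) (s) (g (q)))
2. (m (m (h (m (h (q) (q)) (s) (s)) (h (m (m (h (q) (q)) (s) (s)) (g (q)) (g (q))) (q))) (g (m (q) (s) (g (q)))) (g (q))) (s) (g (q)))  →  (m (m (h (m (q) (s) (s)) (h (m (m (h (q) (q)) (s) (s)) (g (q)) (g (q))) (q))) (g (m (q) (s) (g (q)))) (g (q))) (s) (g (q)))
3. (m (m (h (m (q) (s) (s)) (h (m (m (h (q) (q)) (s) (s)) (g (q)) (g (q))) (q))) (g (m (q) (s) (g (q)))) (g (q))) (s) (g (q)))  →  (m (m (h (m (q) (s) (s)) (m (m (h (q) (q)) (s) (s)) (g (q)) (g (q)))) (g (m (q) (s) (g (q)))) (g (q))) (s) (g (q)))
4. (m (m (h (m (q) (s) (s)) (m (m (h (q) (q)) (s) (s)) (g (q)) (g (q)))) (g (m (q) (s) (g (q)))) (g (q))) (s) (g (q)))  →  (m (m (h (m (q) (s) (s)) (m (m (q) (s) (s)) (g (q)) (g (q)))) (g (m (q) (s) (g (q)))) (g (q))) (s) (g (q)))
normal form: (m (m (h (m (q) (s) (s)) (m (m (q) (s) (s)) (g (q)) (g (q)))) (g (m (q) (s) (g (q)))) (g (q))) (s) (g (q)))
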